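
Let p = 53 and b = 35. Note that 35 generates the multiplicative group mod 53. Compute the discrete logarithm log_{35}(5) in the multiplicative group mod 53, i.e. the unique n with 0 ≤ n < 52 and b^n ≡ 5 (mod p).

Baby-step giant-step with m = ceil(sqrt(52)) = 8.
Baby table (35^j mod 53 for j=0..7):
  0:1  1:35  2:6  3:51  4:36  5:41  6:4  7:34
Giant step factor: 35^(-8) ≡ 42 (mod 53).
Scan 5·42^i mod 53 for i = 0, 1, …:
  i=0: 5   i=1: 51
Match at i=1, j=3: n = 1·8 + 3 = 11.

11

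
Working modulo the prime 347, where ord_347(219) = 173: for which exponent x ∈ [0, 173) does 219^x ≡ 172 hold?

Baby-step giant-step with m = ceil(sqrt(173)) = 14.
Baby table (219^j mod 347 for j=0..13):
  0:1  1:219  2:75  3:116  4:73  5:25  6:270  7:140
  8:124  9:90  10:278  11:157  12:30  13:324
Giant step factor: 219^(-14) ≡ 126 (mod 347).
Scan 172·126^i mod 347 for i = 0, 1, …:
  i=0: 172   i=1: 158   i=2: 129   i=3: 292
  i=4: 10   i=5: 219
Match at i=5, j=1: x = 5·14 + 1 = 71.

71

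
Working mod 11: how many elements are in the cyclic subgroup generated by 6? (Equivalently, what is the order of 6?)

The order of 6 must divide p − 1 = 10 = 2 · 5.
Divisors: 1, 2, 5, 10.
Check each in increasing order: 6^1 ≡ 6;  6^2 ≡ 3;  6^5 ≡ 10;  6^10 ≡ 1.
Smallest exponent giving 1 is 10.

10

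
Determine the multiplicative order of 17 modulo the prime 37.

The order of 17 must divide p − 1 = 36 = 2^2 · 3^2.
Divisors: 1, 2, 3, 4, 6, 9, 12, 18, 36.
Check each in increasing order: 17^1 ≡ 17;  17^2 ≡ 30;  17^3 ≡ 29;  17^4 ≡ 12;  17^6 ≡ 27;  17^9 ≡ 6;  17^12 ≡ 26;  17^18 ≡ 36;  17^36 ≡ 1.
Smallest exponent giving 1 is 36.

36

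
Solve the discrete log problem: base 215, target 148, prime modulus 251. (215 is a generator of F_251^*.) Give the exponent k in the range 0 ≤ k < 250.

151

Baby-step giant-step with m = ceil(sqrt(250)) = 16.
Baby table (215^j mod 251 for j=0..15):
  0:1  1:215  2:41  3:30  4:175  5:226  6:147  7:230
  8:3  9:143  10:123  11:90  12:23  13:176  14:190  15:188
Giant step factor: 215^(-16) ≡ 28 (mod 251).
Scan 148·28^i mod 251 for i = 0, 1, …:
  i=0: 148   i=1: 128   i=2: 70   i=3: 203
  i=4: 162   i=5: 18   i=6: 2   i=7: 56
  i=8: 62   i=9: 230
Match at i=9, j=7: k = 9·16 + 7 = 151.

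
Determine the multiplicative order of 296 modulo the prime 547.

39

The order of 296 must divide p − 1 = 546 = 2 · 3 · 7 · 13.
Divisors: 1, 2, 3, 6, 7, 13, 14, 21, 26, 39, 42, 78, 91, 182, 273, 546.
Check each in increasing order: 296^1 ≡ 296;  296^2 ≡ 96;  296^3 ≡ 519;  296^6 ≡ 237;  296^7 ≡ 136;  296^13 ≡ 506;  296^14 ≡ 445;  296^21 ≡ 350;  296^26 ≡ 40;  296^39 ≡ 1.
Smallest exponent giving 1 is 39.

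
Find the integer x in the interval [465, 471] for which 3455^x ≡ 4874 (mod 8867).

466

Compute 3455^465 mod 8867 = 8273, then multiply by 3455 repeatedly:
  3455^465=8273  3455^466=4874
Found 4874 at exponent 466.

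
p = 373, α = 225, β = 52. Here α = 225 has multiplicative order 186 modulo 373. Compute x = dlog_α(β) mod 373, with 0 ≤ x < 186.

182

Baby-step giant-step with m = ceil(sqrt(186)) = 14.
Baby table (225^j mod 373 for j=0..13):
  0:1  1:225  2:270  3:324  4:165  5:198  6:163  7:121
  8:369  9:219  10:39  11:196  12:86  13:327
Giant step factor: 225^(-14) ≡ 250 (mod 373).
Scan 52·250^i mod 373 for i = 0, 1, …:
  i=0: 52   i=1: 318   i=2: 51   i=3: 68
  i=4: 215   i=5: 38   i=6: 175   i=7: 109
  i=8: 21   i=9: 28   i=10: 286   i=11: 257
  i=12: 94   i=13: 1
Match at i=13, j=0: x = 13·14 + 0 = 182.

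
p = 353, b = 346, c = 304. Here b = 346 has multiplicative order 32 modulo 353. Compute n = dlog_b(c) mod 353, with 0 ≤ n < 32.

18

Successive powers of 346 modulo 353:
  346^0=1  346^1=346  346^2=49  346^3=10  346^4=283  346^5=137
  346^6=100  346^7=6  346^8=311  346^9=294  346^10=60  346^11=286
  346^12=116  346^13=247  346^14=36  346^15=101  346^16=352  346^17=7
  346^18=304
So 346^18 ≡ 304 (mod 353), giving n = 18.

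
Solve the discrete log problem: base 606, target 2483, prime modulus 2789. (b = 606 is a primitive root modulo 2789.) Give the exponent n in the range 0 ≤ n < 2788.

255

Baby-step giant-step with m = ceil(sqrt(2788)) = 53.
Baby table (606^j mod 2789 for j=0..52):
  0:1  1:606  2:1877  3:2339  4:622  5:417  6:1692  7:1789
  8:2002  9:2786  10:971  11:2736  12:1350  13:923  14:1538  15:502
  16:211  17:2361  18:9  19:2665  20:159  21:1528  22:20  23:964
  24:1283  25:2156  26:1284  27:2762  28:372  29:2312  30:994  31:2729
  32:2686  33:1729  34:1899  35:1726  36:81  37:1673  38:1431  39:2596
  40:180  41:309  42:391  43:2670  44:400  45:2546  46:559  47:1285
  48:579  49:2249  50:1862  51:1616  52:357
Giant step factor: 606^(-53) ≡ 1183 (mod 2789).
Scan 2483·1183^i mod 2789 for i = 0, 1, …:
  i=0: 2483   i=1: 572   i=2: 1738   i=3: 561
  i=4: 2670
Match at i=4, j=43: n = 4·53 + 43 = 255.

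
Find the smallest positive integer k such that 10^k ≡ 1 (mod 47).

46

The order of 10 must divide p − 1 = 46 = 2 · 23.
Divisors: 1, 2, 23, 46.
Check each in increasing order: 10^1 ≡ 10;  10^2 ≡ 6;  10^23 ≡ 46;  10^46 ≡ 1.
Smallest exponent giving 1 is 46.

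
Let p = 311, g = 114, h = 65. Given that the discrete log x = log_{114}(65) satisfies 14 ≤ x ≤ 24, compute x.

22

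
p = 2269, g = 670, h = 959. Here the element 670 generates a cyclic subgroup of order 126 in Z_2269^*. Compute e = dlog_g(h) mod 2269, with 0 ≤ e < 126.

Baby-step giant-step with m = ceil(sqrt(126)) = 12.
Baby table (670^j mod 2269 for j=0..11):
  0:1  1:670  2:1907  3:243  4:1711  5:525  6:55  7:546
  8:511  9:2020  10:1076  11:1647
Giant step factor: 670^(-12) ≡ 2266 (mod 2269).
Scan 959·2266^i mod 2269 for i = 0, 1, …:
  i=0: 959   i=1: 1661   i=2: 1824   i=3: 1335
  i=4: 533   i=5: 670
Match at i=5, j=1: e = 5·12 + 1 = 61.

61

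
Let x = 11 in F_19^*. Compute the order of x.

3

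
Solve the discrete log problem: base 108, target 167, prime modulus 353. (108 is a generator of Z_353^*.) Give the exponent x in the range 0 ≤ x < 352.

Baby-step giant-step with m = ceil(sqrt(352)) = 19.
Baby table (108^j mod 353 for j=0..18):
  0:1  1:108  2:15  3:208  4:225  5:296  6:198  7:204
  8:146  9:236  10:72  11:10  12:21  13:150  14:315  15:132
  16:136  17:215  18:275
Giant step factor: 108^(-19) ≡ 228 (mod 353).
Scan 167·228^i mod 353 for i = 0, 1, …:
  i=0: 167   i=1: 305   i=2: 352   i=3: 125
  i=4: 260   i=5: 329   i=6: 176   i=7: 239
  i=8: 130   i=9: 341   i=10: 88   i=11: 296
Match at i=11, j=5: x = 11·19 + 5 = 214.

214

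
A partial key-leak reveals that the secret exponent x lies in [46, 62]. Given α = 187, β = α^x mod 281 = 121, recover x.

Compute 187^46 mod 281 = 56, then multiply by 187 repeatedly:
  187^46=56  187^47=75  187^48=256  187^49=102  187^50=247
  187^51=105  187^52=246  187^53=199  187^54=121
Found 121 at exponent 54.

54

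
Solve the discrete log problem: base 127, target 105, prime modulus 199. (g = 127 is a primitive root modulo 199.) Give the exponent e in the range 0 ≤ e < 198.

193

Baby-step giant-step with m = ceil(sqrt(198)) = 15.
Baby table (127^j mod 199 for j=0..14):
  0:1  1:127  2:10  3:76  4:100  5:163  6:5  7:38
  8:50  9:181  10:102  11:19  12:25  13:190  14:51
Giant step factor: 127^(-15) ≡ 42 (mod 199).
Scan 105·42^i mod 199 for i = 0, 1, …:
  i=0: 105   i=1: 32   i=2: 150   i=3: 131
  i=4: 129   i=5: 45   i=6: 99   i=7: 178
  i=8: 113   i=9: 169   i=10: 133   i=11: 14
  i=12: 190
Match at i=12, j=13: e = 12·15 + 13 = 193.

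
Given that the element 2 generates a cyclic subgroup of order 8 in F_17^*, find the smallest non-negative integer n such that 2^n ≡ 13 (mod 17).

Successive powers of 2 modulo 17:
  2^0=1  2^1=2  2^2=4  2^3=8  2^4=16  2^5=15
  2^6=13
So 2^6 ≡ 13 (mod 17), giving n = 6.

6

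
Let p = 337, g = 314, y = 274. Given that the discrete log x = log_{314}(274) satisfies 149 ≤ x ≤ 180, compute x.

Compute 314^149 mod 337 = 130, then multiply by 314 repeatedly:
  314^149=130  314^150=43  314^151=22  314^152=168  314^153=180
  314^154=241  314^155=186  314^156=103  314^157=327  314^158=230
  314^159=102  314^160=13  314^161=38  314^162=137  314^163=219
  314^164=18  314^165=260  314^166=86  314^167=44  314^168=336
  314^169=23  314^170=145  314^171=35  314^172=206  314^173=317
  314^174=123  314^175=204  314^176=26  314^177=76  314^178=274
Found 274 at exponent 178.

178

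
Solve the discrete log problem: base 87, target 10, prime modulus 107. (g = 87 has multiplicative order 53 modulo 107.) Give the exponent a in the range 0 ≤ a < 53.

Baby-step giant-step with m = ceil(sqrt(53)) = 8.
Baby table (87^j mod 107 for j=0..7):
  0:1  1:87  2:79  3:25  4:35  5:49  6:90  7:19
Giant step factor: 87^(-8) ≡ 29 (mod 107).
Scan 10·29^i mod 107 for i = 0, 1, …:
  i=0: 10   i=1: 76   i=2: 64   i=3: 37
  i=4: 3   i=5: 87
Match at i=5, j=1: a = 5·8 + 1 = 41.

41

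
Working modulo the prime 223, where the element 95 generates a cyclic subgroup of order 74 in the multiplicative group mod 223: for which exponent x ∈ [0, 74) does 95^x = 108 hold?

15

Successive powers of 95 modulo 223:
  95^0=1  95^1=95  95^2=105  95^3=163  95^4=98  95^5=167
  95^6=32  95^7=141  95^8=15  95^9=87  95^10=14  95^11=215
  95^12=132  95^13=52  95^14=34  95^15=108
So 95^15 ≡ 108 (mod 223), giving x = 15.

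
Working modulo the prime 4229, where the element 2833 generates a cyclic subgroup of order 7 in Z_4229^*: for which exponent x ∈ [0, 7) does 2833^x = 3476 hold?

2

Successive powers of 2833 modulo 4229:
  2833^0=1  2833^1=2833  2833^2=3476
So 2833^2 ≡ 3476 (mod 4229), giving x = 2.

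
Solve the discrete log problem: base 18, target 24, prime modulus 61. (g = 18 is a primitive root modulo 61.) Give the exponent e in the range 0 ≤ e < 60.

33

Baby-step giant-step with m = ceil(sqrt(60)) = 8.
Baby table (18^j mod 61 for j=0..7):
  0:1  1:18  2:19  3:37  4:56  5:32  6:27  7:59
Giant step factor: 18^(-8) ≡ 22 (mod 61).
Scan 24·22^i mod 61 for i = 0, 1, …:
  i=0: 24   i=1: 40   i=2: 26   i=3: 23
  i=4: 18
Match at i=4, j=1: e = 4·8 + 1 = 33.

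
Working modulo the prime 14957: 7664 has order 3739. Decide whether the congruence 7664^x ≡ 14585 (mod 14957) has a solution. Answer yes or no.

yes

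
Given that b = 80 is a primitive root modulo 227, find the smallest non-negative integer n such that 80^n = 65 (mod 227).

50

Baby-step giant-step with m = ceil(sqrt(226)) = 16.
Baby table (80^j mod 227 for j=0..15):
  0:1  1:80  2:44  3:115  4:120  5:66  6:59  7:180
  8:99  9:202  10:43  11:35  12:76  13:178  14:166  15:114
Giant step factor: 80^(-16) ≡ 210 (mod 227).
Scan 65·210^i mod 227 for i = 0, 1, …:
  i=0: 65   i=1: 30   i=2: 171   i=3: 44
Match at i=3, j=2: n = 3·16 + 2 = 50.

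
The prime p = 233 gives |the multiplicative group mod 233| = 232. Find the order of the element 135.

29

The order of 135 must divide p − 1 = 232 = 2^3 · 29.
Divisors: 1, 2, 4, 8, 29, 58, 116, 232.
Check each in increasing order: 135^1 ≡ 135;  135^2 ≡ 51;  135^4 ≡ 38;  135^8 ≡ 46;  135^29 ≡ 1.
Smallest exponent giving 1 is 29.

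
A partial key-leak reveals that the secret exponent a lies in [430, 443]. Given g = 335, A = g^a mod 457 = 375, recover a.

431

Compute 335^430 mod 457 = 158, then multiply by 335 repeatedly:
  335^430=158  335^431=375
Found 375 at exponent 431.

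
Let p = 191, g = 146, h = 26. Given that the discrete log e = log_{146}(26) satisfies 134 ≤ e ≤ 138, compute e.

Compute 146^134 mod 191 = 67, then multiply by 146 repeatedly:
  146^134=67  146^135=41  146^136=65  146^137=131  146^138=26
Found 26 at exponent 138.

138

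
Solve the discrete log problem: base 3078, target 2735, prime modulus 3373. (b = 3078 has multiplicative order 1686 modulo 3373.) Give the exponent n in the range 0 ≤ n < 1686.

Baby-step giant-step with m = ceil(sqrt(1686)) = 42.
Baby table (3078^j mod 3373 for j=0..41):
  0:1  1:3078  2:2700  3:2901  4:947  5:594  6:166  7:1625
  8:2964  9:2600  10:2044  11:787  12:572  13:3283  14:2939  15:3229
  16:2004  17:2468  18:508  19:1925  20:2162  21:3080  22:2110  23:1555
  24:3  25:2488  26:1354  27:1957  28:2841  29:1782  30:498  31:1502
  32:2146  33:1054  34:2759  35:2361  36:1716  37:3103  38:2071  39:2941
  40:2639  41:658
Giant step factor: 3078^(-42) ≡ 768 (mod 3373).
Scan 2735·768^i mod 3373 for i = 0, 1, …:
  i=0: 2735   i=1: 2474   i=2: 1033   i=3: 689
  i=4: 2964
Match at i=4, j=8: n = 4·42 + 8 = 176.

176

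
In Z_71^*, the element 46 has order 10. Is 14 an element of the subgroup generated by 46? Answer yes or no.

⟨46⟩ has order 10; its elements mod 71 are {1, 5, 14, 17, 25, 46, 54, 57, 66, 70}.
14 is in this set.

yes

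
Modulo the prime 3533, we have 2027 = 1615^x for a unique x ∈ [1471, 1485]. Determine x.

1479

Compute 1615^1471 mod 3533 = 3155, then multiply by 1615 repeatedly:
  1615^1471=3155  1615^1472=739  1615^1473=2864  1615^1474=663  1615^1475=246
  1615^1476=1594  1615^1477=2286  1615^1478=3438  1615^1479=2027
Found 2027 at exponent 1479.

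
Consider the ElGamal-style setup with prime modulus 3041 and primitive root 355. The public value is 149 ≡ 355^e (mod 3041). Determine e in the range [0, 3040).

Baby-step giant-step with m = ceil(sqrt(3040)) = 56.
Baby table (355^j mod 3041 for j=0..55):
  0:1  1:355  2:1344  3:2724  4:3023  5:2733  6:136  7:2665
  8:324  9:2503  10:593  11:686  12:250  13:561  14:1490  15:2857
  16:1582  17:2066  18:549  19:271  20:1934  21:2345  22:2282  23:1204
  24:1680  25:364  26:1498  27:2656  28:170  29:2571  30:405  31:848
  32:3022  33:2378  34:1833  35:2982  36:342  37:2811  38:457  39:1062
  40:2967  41:1099  42:897  43:2171  44:1332  45:1505  46:2100  47:455
  48:352  49:279  50:1733  51:933  52:2787  53:1060  54:2257  55:1452
Giant step factor: 355^(-56) ≡ 1593 (mod 3041).
Scan 149·1593^i mod 3041 for i = 0, 1, …:
  i=0: 149   i=1: 159   i=2: 884   i=3: 229
  i=4: 2918   i=5: 1726   i=6: 454   i=7: 2505
  i=8: 673   i=9: 1657     …   i=22: 2732
  i=23: 405
Match at i=23, j=30: e = 23·56 + 30 = 1318.

1318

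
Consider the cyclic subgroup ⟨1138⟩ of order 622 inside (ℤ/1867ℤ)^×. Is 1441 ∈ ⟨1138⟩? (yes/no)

no

1441 ∈ ⟨1138⟩ iff 1441^622 ≡ 1 (mod 1867), since |⟨1138⟩| = 622.
1441^622 mod 1867 = 1032.
Since 1032 ≠ 1, 1441 does not lie in the subgroup.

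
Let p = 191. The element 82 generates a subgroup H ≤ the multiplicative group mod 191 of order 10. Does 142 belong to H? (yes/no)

yes

⟨82⟩ has order 10; its elements mod 191 are {1, 7, 39, 49, 82, 109, 142, 152, 184, 190}.
142 is in this set.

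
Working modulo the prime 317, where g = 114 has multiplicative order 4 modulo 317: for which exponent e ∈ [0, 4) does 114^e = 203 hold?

Successive powers of 114 modulo 317:
  114^0=1  114^1=114  114^2=316  114^3=203
So 114^3 ≡ 203 (mod 317), giving e = 3.

3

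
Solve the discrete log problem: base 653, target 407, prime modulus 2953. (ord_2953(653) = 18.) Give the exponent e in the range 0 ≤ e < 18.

17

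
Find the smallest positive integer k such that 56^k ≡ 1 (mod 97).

96

The order of 56 must divide p − 1 = 96 = 2^5 · 3.
Divisors: 1, 2, 3, 4, 6, 8, 12, 16, 24, 32, 48, 96.
Check each in increasing order: 56^1 ≡ 56;  56^2 ≡ 32;  56^3 ≡ 46;  56^4 ≡ 54;  56^6 ≡ 79;  56^8 ≡ 6;  56^12 ≡ 33;  56^16 ≡ 36;  56^24 ≡ 22;  56^32 ≡ 35;  56^48 ≡ 96;  56^96 ≡ 1.
Smallest exponent giving 1 is 96.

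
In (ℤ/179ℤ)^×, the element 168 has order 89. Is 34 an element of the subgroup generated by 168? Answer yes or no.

34 ∈ ⟨168⟩ iff 34^89 ≡ 1 (mod 179), since |⟨168⟩| = 89.
34^89 mod 179 = 178.
Since 178 ≠ 1, 34 does not lie in the subgroup.

no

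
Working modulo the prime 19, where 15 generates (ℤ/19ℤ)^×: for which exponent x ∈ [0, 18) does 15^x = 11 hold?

6

Successive powers of 15 modulo 19:
  15^0=1  15^1=15  15^2=16  15^3=12  15^4=9  15^5=2
  15^6=11
So 15^6 ≡ 11 (mod 19), giving x = 6.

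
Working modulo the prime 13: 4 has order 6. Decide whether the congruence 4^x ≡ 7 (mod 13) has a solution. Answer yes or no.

no

⟨4⟩ has order 6; its elements mod 13 are {1, 3, 4, 9, 10, 12}.
7 is not in this set.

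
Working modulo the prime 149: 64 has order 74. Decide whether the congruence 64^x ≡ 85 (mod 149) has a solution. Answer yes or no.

yes

85 ∈ ⟨64⟩ iff 85^74 ≡ 1 (mod 149), since |⟨64⟩| = 74.
85^74 mod 149 = 1.
Since 1 = 1, 85 lies in the subgroup.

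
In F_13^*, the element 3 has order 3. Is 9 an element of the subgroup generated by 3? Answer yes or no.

yes

⟨3⟩ has order 3; its elements mod 13 are {1, 3, 9}.
9 is in this set.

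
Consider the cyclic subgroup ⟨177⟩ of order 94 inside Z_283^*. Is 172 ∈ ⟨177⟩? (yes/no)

172 ∈ ⟨177⟩ iff 172^94 ≡ 1 (mod 283), since |⟨177⟩| = 94.
172^94 mod 283 = 1.
Since 1 = 1, 172 lies in the subgroup.

yes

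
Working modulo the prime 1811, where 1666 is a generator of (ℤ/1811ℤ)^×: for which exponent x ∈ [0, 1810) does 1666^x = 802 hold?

Baby-step giant-step with m = ceil(sqrt(1810)) = 43.
Baby table (1666^j mod 1811 for j=0..42):
  0:1  1:1666  2:1104  3:1099  4:13  5:1737  6:1675  7:1610
  8:169  9:849  10:43  11:1009  12:386  13:171  14:559  15:440
  16:1396  17:412  18:23  19:287  20:38  21:1734  22:299  23:109
  24:494  25:810  26:265  27:1417  28:989  29:1475  30:1634  31:311
  32:180  33:1065  34:1321  35:421  36:529  37:1168  38:874  39:40
  40:1444  41:696  42:496
Giant step factor: 1666^(-43) ≡ 101 (mod 1811).
Scan 802·101^i mod 1811 for i = 0, 1, …:
  i=0: 802   i=1: 1318   i=2: 915   i=3: 54
  i=4: 21   i=5: 310   i=6: 523   i=7: 304
  i=8: 1728   i=9: 672     …   i=20: 181
  i=21: 171
Match at i=21, j=13: x = 21·43 + 13 = 916.

916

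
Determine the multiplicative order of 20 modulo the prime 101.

The order of 20 must divide p − 1 = 100 = 2^2 · 5^2.
Divisors: 1, 2, 4, 5, 10, 20, 25, 50, 100.
Check each in increasing order: 20^1 ≡ 20;  20^2 ≡ 97;  20^4 ≡ 16;  20^5 ≡ 17;  20^10 ≡ 87;  20^20 ≡ 95;  20^25 ≡ 100;  20^50 ≡ 1.
Smallest exponent giving 1 is 50.

50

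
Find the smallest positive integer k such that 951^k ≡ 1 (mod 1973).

986

The order of 951 must divide p − 1 = 1972 = 2^2 · 17 · 29.
Divisors: 1, 2, 4, 17, 29, 34, 58, 68, 116, 493, 986, 1972.
Check each in increasing order: 951^1 ≡ 951;  951^2 ≡ 767;  951^4 ≡ 335;  951^17 ≡ 1711;  951^29 ≡ 1166;  951^34 ≡ 1562;  951^58 ≡ 159;  951^68 ≡ 1216;  951^116 ≡ 1605;  951^493 ≡ 1972;  951^986 ≡ 1.
Smallest exponent giving 1 is 986.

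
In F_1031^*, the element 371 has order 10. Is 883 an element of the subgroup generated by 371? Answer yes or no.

no

883 ∈ ⟨371⟩ iff 883^10 ≡ 1 (mod 1031), since |⟨371⟩| = 10.
883^10 mod 1031 = 390.
Since 390 ≠ 1, 883 does not lie in the subgroup.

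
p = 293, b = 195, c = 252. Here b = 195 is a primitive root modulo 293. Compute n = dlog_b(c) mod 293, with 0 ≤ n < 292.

5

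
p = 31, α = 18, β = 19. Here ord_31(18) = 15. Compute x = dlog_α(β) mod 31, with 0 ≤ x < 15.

14

Successive powers of 18 modulo 31:
  18^0=1  18^1=18  18^2=14  18^3=4  18^4=10  18^5=25
  18^6=16  18^7=9  18^8=7  18^9=2  18^10=5  18^11=28
  18^12=8  18^13=20  18^14=19
So 18^14 ≡ 19 (mod 31), giving x = 14.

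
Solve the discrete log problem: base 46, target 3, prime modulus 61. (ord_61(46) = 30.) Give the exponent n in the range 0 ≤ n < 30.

Successive powers of 46 modulo 61:
  46^0=1  46^1=46  46^2=42  46^3=41  46^4=56  46^5=14
  46^6=34  46^7=39  46^8=25  46^9=52  46^10=13  46^11=49
  46^12=58  46^13=45  46^14=57  46^15=60  46^16=15  46^17=19
  46^18=20  46^19=5  46^20=47  46^21=27  46^22=22  46^23=36
  46^24=9  46^25=48  46^26=12  46^27=3
So 46^27 ≡ 3 (mod 61), giving n = 27.

27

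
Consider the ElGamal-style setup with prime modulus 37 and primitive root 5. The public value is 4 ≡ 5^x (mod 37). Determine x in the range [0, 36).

22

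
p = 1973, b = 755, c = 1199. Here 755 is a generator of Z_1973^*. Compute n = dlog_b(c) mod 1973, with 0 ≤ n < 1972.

167

Baby-step giant-step with m = ceil(sqrt(1972)) = 45.
Baby table (755^j mod 1973 for j=0..44):
  0:1  1:755  2:1801  3:358  4:1962  5:1560  6:1892  7:8
  8:121  9:597  10:891  11:1885  12:642  13:1325  14:64  15:968
  16:830  17:1209  18:1269  19:1190  20:735  21:512  22:1825  23:721
  24:1780  25:287  26:1628  27:1934  28:150  29:789  30:1822  31:429
  32:323  33:1186  34:1661  35:1200  36:393  37:765  38:1459  39:611
  40:1596  41:1450  42:1708  43:1171  44:201
Giant step factor: 755^(-45) ≡ 1557 (mod 1973).
Scan 1199·1557^i mod 1973 for i = 0, 1, …:
  i=0: 1199   i=1: 385   i=2: 1626   i=3: 323
Match at i=3, j=32: n = 3·45 + 32 = 167.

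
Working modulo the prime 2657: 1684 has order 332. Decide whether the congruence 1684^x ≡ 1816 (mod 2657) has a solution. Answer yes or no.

no

1816 ∈ ⟨1684⟩ iff 1816^332 ≡ 1 (mod 2657), since |⟨1684⟩| = 332.
1816^332 mod 2657 = 163.
Since 163 ≠ 1, 1816 does not lie in the subgroup.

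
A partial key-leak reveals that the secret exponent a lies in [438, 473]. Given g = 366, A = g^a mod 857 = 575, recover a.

Compute 366^438 mod 857 = 836, then multiply by 366 repeatedly:
  366^438=836  366^439=27  366^440=455  366^441=272  366^442=140
  366^443=677  366^444=109  366^445=472  366^446=495  366^447=343
  366^448=416  366^449=567  366^450=128  366^451=570  366^452=369
  366^453=505  366^454=575
Found 575 at exponent 454.

454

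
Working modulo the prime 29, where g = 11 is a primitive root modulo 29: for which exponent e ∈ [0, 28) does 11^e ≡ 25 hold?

Successive powers of 11 modulo 29:
  11^0=1  11^1=11  11^2=5  11^3=26  11^4=25
So 11^4 ≡ 25 (mod 29), giving e = 4.

4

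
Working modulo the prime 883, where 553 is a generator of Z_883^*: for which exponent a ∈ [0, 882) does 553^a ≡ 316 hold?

Baby-step giant-step with m = ceil(sqrt(882)) = 30.
Baby table (553^j mod 883 for j=0..29):
  0:1  1:553  2:291  3:217  4:796  5:454  6:290  7:547
  8:505  9:237  10:377  11:93  12:215  13:573  14:755  15:739
  16:721  17:480  18:540  19:166  20:849  21:624  22:702  23:569
  24:309  25:458  26:736  27:828  28:490  29:772
Giant step factor: 553^(-30) ≡ 548 (mod 883).
Scan 316·548^i mod 883 for i = 0, 1, …:
  i=0: 316   i=1: 100   i=2: 54   i=3: 453
  i=4: 121   i=5: 83   i=6: 451   i=7: 791
  i=8: 798   i=9: 219   i=10: 807   i=11: 736
Match at i=11, j=26: a = 11·30 + 26 = 356.

356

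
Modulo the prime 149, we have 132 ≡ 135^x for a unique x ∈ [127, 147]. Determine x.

138

Compute 135^127 mod 149 = 139, then multiply by 135 repeatedly:
  135^127=139  135^128=140  135^129=126  135^130=24  135^131=111
  135^132=85  135^133=2  135^134=121  135^135=94  135^136=25
  135^137=97  135^138=132
Found 132 at exponent 138.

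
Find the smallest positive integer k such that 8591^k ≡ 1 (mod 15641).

3128

The order of 8591 must divide p − 1 = 15640 = 2^3 · 5 · 17 · 23.
Divisors: 1, 2, 4, 5, 8, 10, 17, 20, 23, 34, 40, 46, 68, 85, 92, 115, 136, 170, 184, 230, 340, 391, 460, 680, 782, 920, 1564, 1955, 3128, 3910, 7820, 15640.
Check each in increasing order: 8591^1 ≡ 8591;  8591^2 ≡ 11043;  8591^4 ≡ 10613;  8591^5 ≡ 4894;  8591^8 ≡ 4928;  8591^10 ≡ 4865;  8591^17 ≡ 14947;  8591^20 ≡ 3392;  8591^23 ≡ 4336;  8591^34 ≡ 12406;  8591^40 ≡ 9529;  8591^46 ≡ 414;  8591^68 ≡ 1396;  8591^85 ≡ 918;  8591^92 ≡ 14986;  8591^115 ≡ 6582;  8591^136 ≡ 9332;  8591^170 ≡ 13751;  8591^184 ≡ 6718;  8591^230 ≡ 12795;  8591^340 ≡ 5952;  8591^391 ≡ 12458;  8591^460 ≡ 13319;  8591^680 ≡ 15080;  8591^782 ≡ 11762;  8591^920 ≡ 11180;  8591^1564 ≡ 15640;  8591^1955 ≡ 3183;  8591^3128 ≡ 1.
Smallest exponent giving 1 is 3128.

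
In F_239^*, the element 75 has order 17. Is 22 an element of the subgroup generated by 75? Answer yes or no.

yes

22 ∈ ⟨75⟩ iff 22^17 ≡ 1 (mod 239), since |⟨75⟩| = 17.
22^17 mod 239 = 1.
Since 1 = 1, 22 lies in the subgroup.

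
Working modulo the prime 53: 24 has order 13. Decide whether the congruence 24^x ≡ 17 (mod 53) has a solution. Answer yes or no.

17 ∈ ⟨24⟩ iff 17^13 ≡ 1 (mod 53), since |⟨24⟩| = 13.
17^13 mod 53 = 52.
Since 52 ≠ 1, 17 does not lie in the subgroup.

no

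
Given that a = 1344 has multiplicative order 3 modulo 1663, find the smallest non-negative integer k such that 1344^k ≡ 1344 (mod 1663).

Successive powers of 1344 modulo 1663:
  1344^0=1  1344^1=1344
So 1344^1 ≡ 1344 (mod 1663), giving k = 1.

1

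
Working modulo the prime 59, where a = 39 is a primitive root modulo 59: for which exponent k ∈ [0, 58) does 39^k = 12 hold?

50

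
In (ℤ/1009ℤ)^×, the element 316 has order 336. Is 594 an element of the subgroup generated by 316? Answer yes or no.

594 ∈ ⟨316⟩ iff 594^336 ≡ 1 (mod 1009), since |⟨316⟩| = 336.
594^336 mod 1009 = 634.
Since 634 ≠ 1, 594 does not lie in the subgroup.

no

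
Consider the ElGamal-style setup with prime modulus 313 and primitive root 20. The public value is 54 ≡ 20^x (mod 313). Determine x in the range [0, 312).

182

Baby-step giant-step with m = ceil(sqrt(312)) = 18.
Baby table (20^j mod 313 for j=0..17):
  0:1  1:20  2:87  3:175  4:57  5:201  6:264  7:272
  8:119  9:189  10:24  11:167  12:210  13:131  14:116  15:129
  16:76  17:268
Giant step factor: 20^(-18) ≡ 305 (mod 313).
Scan 54·305^i mod 313 for i = 0, 1, …:
  i=0: 54   i=1: 194   i=2: 13   i=3: 209
  i=4: 206   i=5: 230   i=6: 38   i=7: 9
  i=8: 241   i=9: 263   i=10: 87
Match at i=10, j=2: x = 10·18 + 2 = 182.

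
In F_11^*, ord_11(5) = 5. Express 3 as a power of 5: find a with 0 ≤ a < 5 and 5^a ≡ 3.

2

Successive powers of 5 modulo 11:
  5^0=1  5^1=5  5^2=3
So 5^2 ≡ 3 (mod 11), giving a = 2.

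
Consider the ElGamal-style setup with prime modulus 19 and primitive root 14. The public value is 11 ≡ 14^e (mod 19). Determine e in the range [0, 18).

Successive powers of 14 modulo 19:
  14^0=1  14^1=14  14^2=6  14^3=8  14^4=17  14^5=10
  14^6=7  14^7=3  14^8=4  14^9=18  14^10=5  14^11=13
  14^12=11
So 14^12 ≡ 11 (mod 19), giving e = 12.

12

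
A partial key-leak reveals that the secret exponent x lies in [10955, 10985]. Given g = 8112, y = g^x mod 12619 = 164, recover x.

Compute 8112^10955 mod 12619 = 7636, then multiply by 8112 repeatedly:
  8112^10955=7636  8112^10956=9180  8112^10957=3441  8112^10958=164
Found 164 at exponent 10958.

10958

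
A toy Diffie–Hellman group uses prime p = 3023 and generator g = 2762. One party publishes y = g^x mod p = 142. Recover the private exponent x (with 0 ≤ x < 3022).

Baby-step giant-step with m = ceil(sqrt(3022)) = 55.
Baby table (2762^j mod 3023 for j=0..54):
  0:1  1:2762  2:1615  3:1705  4:2399  5:2645  6:1922  7:176
  8:2432  9:78  10:803  11:2027  12:3001  13:2719  14:746  15:1789
  16:1636  17:2270  18:38  19:2174  20:910  21:1307  22:472  23:751
  24:484  25:642  26:1726  27:2964  28:284  29:1451  30:2187  31:540
  32:1141  33:1476  34:1708  35:1616  36:1444  37:991  38:1327  39:1298
  40:2821  41:1331  42:254  43:212  44:2105  45:781  46:1723  47:724
  48:1485  49:2382  50:1036  51:1674  52:1421  53:948  54:458
Giant step factor: 2762^(-55) ≡ 1529 (mod 3023).
Scan 142·1529^i mod 3023 for i = 0, 1, …:
  i=0: 142   i=1: 2485   i=2: 2677   i=3: 3014
  i=4: 1354   i=5: 2534   i=6: 2023   i=7: 638
  i=8: 2096   i=9: 404     …   i=45: 1125
  i=46: 38
Match at i=46, j=18: x = 46·55 + 18 = 2548.

2548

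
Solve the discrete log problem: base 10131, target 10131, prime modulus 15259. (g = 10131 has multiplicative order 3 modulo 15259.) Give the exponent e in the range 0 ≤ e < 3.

Successive powers of 10131 modulo 15259:
  10131^0=1  10131^1=10131
So 10131^1 ≡ 10131 (mod 15259), giving e = 1.

1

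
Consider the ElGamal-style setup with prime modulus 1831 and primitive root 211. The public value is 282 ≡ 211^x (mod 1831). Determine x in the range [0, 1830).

Baby-step giant-step with m = ceil(sqrt(1830)) = 43.
Baby table (211^j mod 1831 for j=0..42):
  0:1  1:211  2:577  3:901  4:1518  5:1704  6:668  7:1792
  8:926  9:1300  10:1481  11:1221  12:1291  13:1413  14:1521  15:506
  16:568  17:833  18:1818  19:919  20:1654  21:1104  22:407  23:1651
  24:471  25:507  26:779  27:1410  28:888  29:606  30:1527  31:1772
  32:368  33:746  34:1771  35:157  36:169  37:870  38:470  39:296
  40:202  41:509  42:1201
Giant step factor: 211^(-43) ≡ 612 (mod 1831).
Scan 282·612^i mod 1831 for i = 0, 1, …:
  i=0: 282   i=1: 470
Match at i=1, j=38: x = 1·43 + 38 = 81.

81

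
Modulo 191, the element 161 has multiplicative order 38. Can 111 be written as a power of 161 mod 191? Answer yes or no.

111 ∈ ⟨161⟩ iff 111^38 ≡ 1 (mod 191), since |⟨161⟩| = 38.
111^38 mod 191 = 39.
Since 39 ≠ 1, 111 does not lie in the subgroup.

no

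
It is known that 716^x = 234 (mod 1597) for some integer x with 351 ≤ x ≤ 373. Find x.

Compute 716^351 mod 1597 = 209, then multiply by 716 repeatedly:
  716^351=209  716^352=1123  716^353=777  716^354=576  716^355=390
  716^356=1362  716^357=1022  716^358=326  716^359=254  716^360=1403
  716^361=35  716^362=1105  716^363=665  716^364=234
Found 234 at exponent 364.

364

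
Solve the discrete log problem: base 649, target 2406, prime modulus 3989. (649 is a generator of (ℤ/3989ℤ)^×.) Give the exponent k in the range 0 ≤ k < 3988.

1009

Baby-step giant-step with m = ceil(sqrt(3988)) = 64.
Baby table (649^j mod 3989 for j=0..63):
  0:1  1:649  2:2356  3:1257  4:2037  5:1654  6:405  7:3560
  8:809  9:2482  10:3251  11:3707  12:476  13:1771  14:547  15:3971
  16:285  17:1471  18:1308  19:3224  20:2140  21:688  22:3733  23:1394
  24:3192  25:1317  26:1087  27:3399  28:34  29:2121  30:324  31:2848
  32:1445  33:390  34:1803  35:1370  36:3572  37:619  38:2831  39:2379
  40:228  41:379  42:2642  43:3377  44:1712  45:2146  46:593  47:1913
  48:958  49:3447  50:3263  51:3517  52:825  53:899  54:1057  55:3874
  56:1156  57:312  58:3038  59:1096  60:1262  61:1293  62:1467  63:2701
Giant step factor: 649^(-64) ≡ 2515 (mod 3989).
Scan 2406·2515^i mod 3989 for i = 0, 1, …:
  i=0: 2406   i=1: 3766   i=2: 1604   i=3: 1181
  i=4: 2399   i=5: 2117   i=6: 2929   i=7: 2741
  i=8: 623   i=9: 3157     …   i=14: 1662
  i=15: 3447
Match at i=15, j=49: k = 15·64 + 49 = 1009.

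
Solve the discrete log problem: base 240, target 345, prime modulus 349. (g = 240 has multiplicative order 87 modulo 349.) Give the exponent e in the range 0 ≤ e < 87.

Baby-step giant-step with m = ceil(sqrt(87)) = 10.
Baby table (240^j mod 349 for j=0..9):
  0:1  1:240  2:15  3:110  4:225  5:254  6:234  7:320
  8:20  9:263
Giant step factor: 240^(-10) ≡ 292 (mod 349).
Scan 345·292^i mod 349 for i = 0, 1, …:
  i=0: 345   i=1: 228   i=2: 266   i=3: 194
  i=4: 110
Match at i=4, j=3: e = 4·10 + 3 = 43.

43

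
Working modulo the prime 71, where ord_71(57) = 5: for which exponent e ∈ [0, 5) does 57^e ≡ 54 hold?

2

Successive powers of 57 modulo 71:
  57^0=1  57^1=57  57^2=54
So 57^2 ≡ 54 (mod 71), giving e = 2.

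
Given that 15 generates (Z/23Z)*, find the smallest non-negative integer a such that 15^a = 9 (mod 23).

20

Successive powers of 15 modulo 23:
  15^0=1  15^1=15  15^2=18  15^3=17  15^4=2  15^5=7
  15^6=13  15^7=11  15^8=4  15^9=14  15^10=3  15^11=22
  15^12=8  15^13=5  15^14=6  15^15=21  15^16=16  15^17=10
  15^18=12  15^19=19  15^20=9
So 15^20 ≡ 9 (mod 23), giving a = 20.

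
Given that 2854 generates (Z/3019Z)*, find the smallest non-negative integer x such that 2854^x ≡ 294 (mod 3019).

Baby-step giant-step with m = ceil(sqrt(3018)) = 55.
Baby table (2854^j mod 3019 for j=0..54):
  0:1  1:2854  2:54  3:147  4:2916  5:1900  6:476  7:2973
  8:1552  9:535  10:2295  11:1719  12:151  13:2256  14:2116  15:1064
  16:2561  17:95  18:2439  19:2111  20:1889  21:2291  22:2379  23:2954
  24:1668  25:2528  26:2521  27:657  28:279  29:2269  30:2990  31:1766
  32:1453  33:1775  34:2987  35:2261  36:1291  37:1334  38:277  39:2599
  40:2882  41:1472  42:1659  43:994  44:2035  45:2353  46:1206  47:264
  48:1725  49:2180  50:2580  51:2998  52:446  53:1885  54:2951
Giant step factor: 2854^(-55) ≡ 2691 (mod 3019).
Scan 294·2691^i mod 3019 for i = 0, 1, …:
  i=0: 294   i=1: 176   i=2: 2652   i=3: 2635
  i=4: 2173   i=5: 2759   i=6: 748   i=7: 2214
  i=8: 1387   i=9: 933     …   i=48: 823
  i=49: 1766
Match at i=49, j=31: x = 49·55 + 31 = 2726.

2726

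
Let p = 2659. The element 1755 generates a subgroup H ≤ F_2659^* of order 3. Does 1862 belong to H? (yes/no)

no

1862 ∈ ⟨1755⟩ iff 1862^3 ≡ 1 (mod 2659), since |⟨1755⟩| = 3.
1862^3 mod 2659 = 1391.
Since 1391 ≠ 1, 1862 does not lie in the subgroup.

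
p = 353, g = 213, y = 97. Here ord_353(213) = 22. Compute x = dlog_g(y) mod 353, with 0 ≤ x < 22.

19

Successive powers of 213 modulo 353:
  213^0=1  213^1=213  213^2=185  213^3=222  213^4=337  213^5=122
  213^6=217  213^7=331  213^8=256  213^9=166  213^10=58  213^11=352
  213^12=140  213^13=168  213^14=131  213^15=16  213^16=231  213^17=136
  213^18=22  213^19=97
So 213^19 ≡ 97 (mod 353), giving x = 19.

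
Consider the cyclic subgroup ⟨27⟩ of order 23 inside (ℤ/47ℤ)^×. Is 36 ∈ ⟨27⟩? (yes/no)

yes

36 ∈ ⟨27⟩ iff 36^23 ≡ 1 (mod 47), since |⟨27⟩| = 23.
36^23 mod 47 = 1.
Since 1 = 1, 36 lies in the subgroup.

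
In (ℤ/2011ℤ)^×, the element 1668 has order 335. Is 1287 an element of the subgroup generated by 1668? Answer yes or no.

1287 ∈ ⟨1668⟩ iff 1287^335 ≡ 1 (mod 2011), since |⟨1668⟩| = 335.
1287^335 mod 2011 = 206.
Since 206 ≠ 1, 1287 does not lie in the subgroup.

no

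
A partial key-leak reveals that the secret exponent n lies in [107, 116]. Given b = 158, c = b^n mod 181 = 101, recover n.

110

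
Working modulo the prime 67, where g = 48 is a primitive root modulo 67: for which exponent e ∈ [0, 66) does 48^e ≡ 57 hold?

Baby-step giant-step with m = ceil(sqrt(66)) = 9.
Baby table (48^j mod 67 for j=0..8):
  0:1  1:48  2:26  3:42  4:6  5:20  6:22  7:51
  8:36
Giant step factor: 48^(-9) ≡ 43 (mod 67).
Scan 57·43^i mod 67 for i = 0, 1, …:
  i=0: 57   i=1: 39   i=2: 2   i=3: 19
  i=4: 13   i=5: 23   i=6: 51
Match at i=6, j=7: e = 6·9 + 7 = 61.

61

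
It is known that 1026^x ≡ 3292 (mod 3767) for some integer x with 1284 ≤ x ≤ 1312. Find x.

Compute 1026^1284 mod 3767 = 2333, then multiply by 1026 repeatedly:
  1026^1284=2333  1026^1285=1613  1026^1286=1225  1026^1287=2439  1026^1288=1126
  1026^1289=2574  1026^1290=257  1026^1291=3759  1026^1292=3093  1026^1293=1604
  1026^1294=3292
Found 3292 at exponent 1294.

1294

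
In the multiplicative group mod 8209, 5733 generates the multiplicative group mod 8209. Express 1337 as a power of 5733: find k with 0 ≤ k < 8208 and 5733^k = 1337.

Baby-step giant-step with m = ceil(sqrt(8208)) = 91.
Baby table (5733^j mod 8209 for j=0..90):
  0:1  1:5733  2:6662  3:4978  4:4390  5:7285  6:5722  7:1062
  8:5577  9:7095  10:40  11:7677  12:3792  13:2104  14:3211  15:4085
  16:7237  17:1435  18:1437  19:4694  20:1600  21:3347  22:3918  23:2070
  24:5305  25:7429  26:2165  27:8146  28:17  29:7162  30:6537  31:2536
  32:749  33:710  34:6975  35:1636  36:4510  37:5689  38:680  39:7374
  40:7001  41:2932  42:5333  43:3773  44:8103  45:7977  46:8011  47:5917
  48:2573  49:7645  50:934  51:2354  52:8095  53:3158  54:3969  55:7138
  56:289  57:6828  58:4412  59:2067  60:4524  61:3861  62:3649  63:3185
  64:2789  65:6414  66:3351  67:2223  68:4091  69:590  70:362  71:6678
  72:6407  73:4265  74:4843  75:2081  76:2696  77:6830  78:7669  79:7182
  80:6271  81:4432  82:1801  83:6420  84:4913  85:1150  86:1123  87:2303
  88:3027  89:8174  90:4570
Giant step factor: 5733^(-91) ≡ 5584 (mod 8209).
Scan 1337·5584^i mod 8209 for i = 0, 1, …:
  i=0: 1337   i=1: 3827   i=2: 1941   i=3: 2664
  i=4: 1068   i=5: 3978   i=6: 7807   i=7: 4498
  i=8: 5501   i=9: 7715     …   i=61: 2152
  i=62: 7001
Match at i=62, j=40: k = 62·91 + 40 = 5682.

5682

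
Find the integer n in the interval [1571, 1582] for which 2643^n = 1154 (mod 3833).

1573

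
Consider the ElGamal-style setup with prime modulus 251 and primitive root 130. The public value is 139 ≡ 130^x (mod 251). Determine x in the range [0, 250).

129

Baby-step giant-step with m = ceil(sqrt(250)) = 16.
Baby table (130^j mod 251 for j=0..15):
  0:1  1:130  2:83  3:248  4:112  5:2  6:9  7:166
  8:245  9:224  10:4  11:18  12:81  13:239  14:197  15:8
Giant step factor: 130^(-16) ≡ 7 (mod 251).
Scan 139·7^i mod 251 for i = 0, 1, …:
  i=0: 139   i=1: 220   i=2: 34   i=3: 238
  i=4: 160   i=5: 116   i=6: 59   i=7: 162
  i=8: 130
Match at i=8, j=1: x = 8·16 + 1 = 129.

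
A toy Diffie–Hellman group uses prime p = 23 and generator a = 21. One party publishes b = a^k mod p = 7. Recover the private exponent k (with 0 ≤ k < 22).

15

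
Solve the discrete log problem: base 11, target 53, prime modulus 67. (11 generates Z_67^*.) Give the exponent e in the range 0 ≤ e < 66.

39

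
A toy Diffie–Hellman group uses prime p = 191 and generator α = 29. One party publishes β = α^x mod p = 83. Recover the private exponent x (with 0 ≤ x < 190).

Baby-step giant-step with m = ceil(sqrt(190)) = 14.
Baby table (29^j mod 191 for j=0..13):
  0:1  1:29  2:77  3:132  4:8  5:41  6:43  7:101
  8:64  9:137  10:153  11:44  12:130  13:141
Giant step factor: 29^(-14) ≡ 120 (mod 191).
Scan 83·120^i mod 191 for i = 0, 1, …:
  i=0: 83   i=1: 28   i=2: 113   i=3: 190
  i=4: 71   i=5: 116   i=6: 168   i=7: 105
  i=8: 185   i=9: 44
Match at i=9, j=11: x = 9·14 + 11 = 137.

137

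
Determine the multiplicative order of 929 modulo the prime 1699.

The order of 929 must divide p − 1 = 1698 = 2 · 3 · 283.
Divisors: 1, 2, 3, 6, 283, 566, 849, 1698.
Check each in increasing order: 929^1 ≡ 929;  929^2 ≡ 1648;  929^3 ≡ 193;  929^6 ≡ 1570;  929^283 ≡ 1302;  929^566 ≡ 1301;  929^849 ≡ 1698;  929^1698 ≡ 1.
Smallest exponent giving 1 is 1698.

1698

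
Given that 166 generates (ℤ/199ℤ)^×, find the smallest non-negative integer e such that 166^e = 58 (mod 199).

Baby-step giant-step with m = ceil(sqrt(198)) = 15.
Baby table (166^j mod 199 for j=0..14):
  0:1  1:166  2:94  3:82  4:80  5:146  6:157  7:192
  8:32  9:138  10:23  11:37  12:172  13:95  14:49
Giant step factor: 166^(-15) ≡ 191 (mod 199).
Scan 58·191^i mod 199 for i = 0, 1, …:
  i=0: 58   i=1: 133   i=2: 130   i=3: 154
  i=4: 161   i=5: 105   i=6: 155   i=7: 153
  i=8: 169   i=9: 41   i=10: 70   i=11: 37
Match at i=11, j=11: e = 11·15 + 11 = 176.

176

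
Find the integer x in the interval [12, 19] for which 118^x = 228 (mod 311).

Compute 118^12 mod 311 = 12, then multiply by 118 repeatedly:
  118^12=12  118^13=172  118^14=81  118^15=228
Found 228 at exponent 15.

15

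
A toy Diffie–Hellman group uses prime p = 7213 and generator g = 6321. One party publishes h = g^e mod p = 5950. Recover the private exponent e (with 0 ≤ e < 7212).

797

Baby-step giant-step with m = ceil(sqrt(7212)) = 85.
Baby table (6321^j mod 7213 for j=0..84):
  0:1  1:6321  2:2234  3:5273  4:6573  5:1053  6:5627  7:964
  8:5672  9:4102  10:5220  11:3358  12:5272  13:252  14:6032  15:354
  16:1604  17:4619  18:5688  19:4256  20:4899  21:1170  22:2245  23:2674
  24:2295  25:1352  26:5800  27:5334  28:2652  29:280  30:2695  31:5202
  32:4988  33:1125  34:6320  35:3126  36:3039  37:1300  38:1693  39:4574
  40:2550  41:4708  42:5643  43:1118  44:5351  45:1914  46:2193  47:5780
  48:1535  49:1250  50:3015  51:1069  52:5781  53:643  54:3484  55:1075
  56:429  57:6834  58:6270  59:4448  60:6747  61:4531  62:4841  63:2415
  64:2507  65:6999  66:3350  67:5195  68:4019  69:7126  70:5474  71:393
  72:2881  73:5189  74:2158  75:935  76:2688  77:4233  78:3776  79:279
  80:3587  81:2968  82:6928  83:1765  84:5267
Giant step factor: 6321^(-85) ≡ 3507 (mod 7213).
Scan 5950·3507^i mod 7213 for i = 0, 1, …:
  i=0: 5950   i=1: 6654   i=2: 1523   i=3: 3541
  i=4: 4714   i=5: 7015   i=6: 5275   i=7: 5293
  i=8: 3502   i=9: 4988
Match at i=9, j=32: e = 9·85 + 32 = 797.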